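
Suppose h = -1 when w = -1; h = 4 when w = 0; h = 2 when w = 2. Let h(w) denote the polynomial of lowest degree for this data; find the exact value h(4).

-16

L_0(4) = (4)·(2)/[(-1)·(-3)] = 8/3
L_1(4) = (5)·(2)/[(1)·(-2)] = -5
L_2(4) = (5)·(4)/[(3)·(2)] = 10/3
Sum: (-1)·(8/3) + 4·(-5) + 2·(10/3) = -16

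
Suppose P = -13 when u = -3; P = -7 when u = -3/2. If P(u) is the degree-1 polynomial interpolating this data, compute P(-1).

L_0(-1) = (1/2)/[(-3/2)] = -1/3
L_1(-1) = (2)/[(3/2)] = 4/3
Sum: (-13)·(-1/3) + (-7)·(4/3) = -5

-5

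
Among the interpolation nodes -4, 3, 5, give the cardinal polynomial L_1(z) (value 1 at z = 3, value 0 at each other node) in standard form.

L_1(z) = -(1/14)z^2 + (1/14)z + 10/7

L_1(z) = (z + 4)(z - 5) / [(7)·(-2)]
       = (z^2 - z - 20) / (-14)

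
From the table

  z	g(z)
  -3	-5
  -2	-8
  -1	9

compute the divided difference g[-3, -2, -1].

g[-3,-2] = (-8 - (-5)) / (-2 - (-3)) = -3
g[-2,-1] = (9 - (-8)) / (-1 - (-2)) = 17
g[-3,-2,-1] = (17 - (-3)) / (-1 - (-3)) = 10

10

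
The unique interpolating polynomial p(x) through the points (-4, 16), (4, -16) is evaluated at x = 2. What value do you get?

-8

L_0(2) = (-2)/[(-8)] = 1/4
L_1(2) = (6)/[(8)] = 3/4
Sum: 16·(1/4) + (-16)·(3/4) = -8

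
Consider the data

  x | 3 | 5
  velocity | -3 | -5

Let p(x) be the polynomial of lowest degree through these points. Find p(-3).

Evaluate each Lagrange basis at x = -3:
L_0(-3) = (-8)/[(-2)] = 4
L_1(-3) = (-6)/[(2)] = -3
Sum: (-3)·(4) + (-5)·(-3) = 3

3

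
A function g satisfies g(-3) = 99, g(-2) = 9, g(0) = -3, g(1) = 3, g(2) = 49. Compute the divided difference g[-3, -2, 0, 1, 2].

2

g[-3,-2] = (9 - 99) / (-2 - (-3)) = -90
g[-2,0] = (-3 - 9) / (0 - (-2)) = -6
g[0,1] = (3 - (-3)) / (1 - 0) = 6
g[1,2] = (49 - 3) / (2 - 1) = 46
g[-3,-2,0] = (-6 - (-90)) / (0 - (-3)) = 28
g[-2,0,1] = (6 - (-6)) / (1 - (-2)) = 4
g[0,1,2] = (46 - 6) / (2 - 0) = 20
g[-3,-2,0,1] = (4 - 28) / (1 - (-3)) = -6
g[-2,0,1,2] = (20 - 4) / (2 - (-2)) = 4
g[-3,-2,0,1,2] = (4 - (-6)) / (2 - (-3)) = 2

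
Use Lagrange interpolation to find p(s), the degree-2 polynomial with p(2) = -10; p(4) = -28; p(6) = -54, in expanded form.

L_0(s) = (s - 4)(s - 6) / [8] = (1/8)s^2 - (5/4)s + 3
L_1(s) = (s - 2)(s - 6) / [-4] = -(1/4)s^2 + 2s - 3
L_2(s) = (s - 2)(s - 4) / [8] = (1/8)s^2 - (3/4)s + 1
p(s) = (-10)·L_0 + (-28)·L_1 + (-54)·L_2
  (-10)·L_0(s) = -(5/4)s^2 + (25/2)s - 30
  (-28)·L_1(s) = 7s^2 - 56s + 84
  (-54)·L_2(s) = -(27/4)s^2 + (81/2)s - 54
Adding term by term: -s^2 - 3s

p(s) = -s^2 - 3s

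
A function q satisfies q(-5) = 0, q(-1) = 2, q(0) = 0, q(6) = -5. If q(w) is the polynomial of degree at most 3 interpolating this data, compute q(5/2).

-475/88

Evaluate each Lagrange basis at w = 5/2:
L_0(5/2) = (7/2)·(5/2)·(-7/2)/[(-4)·(-5)·(-11)] = 49/352
L_1(5/2) = (15/2)·(5/2)·(-7/2)/[(4)·(-1)·(-7)] = -75/32
L_2(5/2) = (15/2)·(7/2)·(-7/2)/[(5)·(1)·(-6)] = 49/16
L_3(5/2) = (15/2)·(7/2)·(5/2)/[(11)·(7)·(6)] = 25/176
Sum: 0 + 2·(-75/32) + 0 + (-5)·(25/176) = -475/88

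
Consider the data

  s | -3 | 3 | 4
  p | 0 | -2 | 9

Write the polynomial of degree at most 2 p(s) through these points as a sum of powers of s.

p(s) = (34/21)s^2 - (1/3)s - 109/7

L_0(s) = (s - 3)(s - 4) / [42] = (1/42)s^2 - (1/6)s + 2/7
L_1(s) = (s + 3)(s - 4) / [-6] = -(1/6)s^2 + (1/6)s + 2
L_2(s) = (s + 3)(s - 3) / [7] = (1/7)s^2 - 9/7
p(s) = 0·L_0 + (-2)·L_1 + 9·L_2
  0·L_0(s) = 0
  (-2)·L_1(s) = (1/3)s^2 - (1/3)s - 4
  9·L_2(s) = (9/7)s^2 - 81/7
Adding term by term: (34/21)s^2 - (1/3)s - 109/7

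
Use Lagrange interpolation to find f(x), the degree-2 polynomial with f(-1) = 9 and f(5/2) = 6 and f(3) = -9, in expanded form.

L_0(x) = (x - 5/2)(x - 3) / [14] = (1/14)x^2 - (11/28)x + 15/28
L_1(x) = (x + 1)(x - 3) / [-7/4] = -(4/7)x^2 + (8/7)x + 12/7
L_2(x) = (x + 1)(x - 5/2) / [2] = (1/2)x^2 - (3/4)x - 5/4
f(x) = 9·L_0 + 6·L_1 + (-9)·L_2
  9·L_0(x) = (9/14)x^2 - (99/28)x + 135/28
  6·L_1(x) = -(24/7)x^2 + (48/7)x + 72/7
  (-9)·L_2(x) = -(9/2)x^2 + (27/4)x + 45/4
Adding term by term: -(51/7)x^2 + (141/14)x + 369/14

f(x) = -(51/7)x^2 + (141/14)x + 369/14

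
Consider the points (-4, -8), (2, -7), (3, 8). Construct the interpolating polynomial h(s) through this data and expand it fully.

Newton's divided differences:
h[-4,2] = (-7 - (-8)) / (2 - (-4)) = 1/6
h[2,3] = (8 - (-7)) / (3 - 2) = 15
h[-4,2,3] = (15 - 1/6) / (3 - (-4)) = 89/42
h(s) = -8 + (1/6)·(s + 4) + (89/42)·(s + 4)(s - 2)
Expanding: h(s) = (89/42)s^2 + (185/42)s - 170/7

h(s) = (89/42)s^2 + (185/42)s - 170/7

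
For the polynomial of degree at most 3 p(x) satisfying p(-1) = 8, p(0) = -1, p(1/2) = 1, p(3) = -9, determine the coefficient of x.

L_0(x) = x(x - 1/2)(x - 3) / [-6] = -(1/6)x^3 + (7/12)x^2 - (1/4)x
L_1(x) = (x + 1)(x - 1/2)(x - 3) / [3/2] = (2/3)x^3 - (5/3)x^2 - (4/3)x + 1
L_2(x) = (x + 1)x(x - 3) / [-15/8] = -(8/15)x^3 + (16/15)x^2 + (8/5)x
L_3(x) = (x + 1)x(x - 1/2) / [30] = (1/30)x^3 + (1/60)x^2 - (1/60)x
p(x) = 8·L_0 + (-1)·L_1 + 1·L_2 + (-9)·L_3
Only the coefficient of x is needed; take it from each L_i and combine:
8·(-1/4) + (-1)·(-4/3) + 1·(8/5) + (-9)·(-1/60) = 13/12

13/12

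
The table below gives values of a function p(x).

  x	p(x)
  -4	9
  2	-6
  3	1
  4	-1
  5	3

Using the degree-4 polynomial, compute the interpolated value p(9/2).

-2753/2688

L_0(9/2) = (5/2)·(3/2)·(1/2)·(-1/2)/[(-6)·(-7)·(-8)·(-9)] = -5/16128
L_1(9/2) = (17/2)·(3/2)·(1/2)·(-1/2)/[(6)·(-1)·(-2)·(-3)] = 17/192
L_2(9/2) = (17/2)·(5/2)·(1/2)·(-1/2)/[(7)·(1)·(-1)·(-2)] = -85/224
L_3(9/2) = (17/2)·(5/2)·(3/2)·(-1/2)/[(8)·(2)·(1)·(-1)] = 255/256
L_4(9/2) = (17/2)·(5/2)·(3/2)·(1/2)/[(9)·(3)·(2)·(1)] = 85/288
Sum: 9·(-5/16128) + (-6)·(17/192) + 1·(-85/224) + (-1)·(255/256) + 3·(85/288) = -2753/2688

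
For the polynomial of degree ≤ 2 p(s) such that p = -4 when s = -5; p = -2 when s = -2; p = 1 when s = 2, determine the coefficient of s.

L_0(s) = (s + 2)(s - 2) / [21] = (1/21)s^2 - 4/21
L_1(s) = (s + 5)(s - 2) / [-12] = -(1/12)s^2 - (1/4)s + 5/6
L_2(s) = (s + 5)(s + 2) / [28] = (1/28)s^2 + (1/4)s + 5/14
p(s) = (-4)·L_0 + (-2)·L_1 + 1·L_2
Only the coefficient of s is needed; take it from each L_i and combine:
(-4)·(0) + (-2)·(-1/4) + 1·(1/4) = 3/4

3/4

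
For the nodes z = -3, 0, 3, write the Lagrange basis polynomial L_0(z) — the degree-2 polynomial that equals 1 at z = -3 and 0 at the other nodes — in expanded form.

L_0(z) = (1/18)z^2 - (1/6)z

L_0(z) = z(z - 3) / [(-3)·(-6)]
       = (z^2 - 3z) / (18)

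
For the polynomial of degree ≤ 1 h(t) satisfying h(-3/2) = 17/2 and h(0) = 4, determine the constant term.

L_0(t) = t / [-3/2] = -(2/3)t
L_1(t) = (t + 3/2) / [3/2] = (2/3)t + 1
h(t) = (17/2)·L_0 + 4·L_1
Only the constant term is needed; take it from each L_i and combine:
(17/2)·(0) + 4·(1) = 4

4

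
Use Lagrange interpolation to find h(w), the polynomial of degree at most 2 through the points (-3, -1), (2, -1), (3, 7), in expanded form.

Build the Lagrange basis polynomials:
L_0(w) = (w - 2)(w - 3) / [30] = (1/30)w^2 - (1/6)w + 1/5
L_1(w) = (w + 3)(w - 3) / [-5] = -(1/5)w^2 + 9/5
L_2(w) = (w + 3)(w - 2) / [6] = (1/6)w^2 + (1/6)w - 1
h(w) = (-1)·L_0 + (-1)·L_1 + 7·L_2
  (-1)·L_0(w) = -(1/30)w^2 + (1/6)w - 1/5
  (-1)·L_1(w) = (1/5)w^2 - 9/5
  7·L_2(w) = (7/6)w^2 + (7/6)w - 7
Adding term by term: (4/3)w^2 + (4/3)w - 9

h(w) = (4/3)w^2 + (4/3)w - 9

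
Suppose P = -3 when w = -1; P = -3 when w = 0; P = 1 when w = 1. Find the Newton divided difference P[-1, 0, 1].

P[-1,0] = (-3 - (-3)) / (0 - (-1)) = 0
P[0,1] = (1 - (-3)) / (1 - 0) = 4
P[-1,0,1] = (4 - 0) / (1 - (-1)) = 2

2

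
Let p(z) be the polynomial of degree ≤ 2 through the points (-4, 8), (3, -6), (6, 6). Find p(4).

Evaluate each Lagrange basis at z = 4:
L_0(4) = (1)·(-2)/[(-7)·(-10)] = -1/35
L_1(4) = (8)·(-2)/[(7)·(-3)] = 16/21
L_2(4) = (8)·(1)/[(10)·(3)] = 4/15
Sum: 8·(-1/35) + (-6)·(16/21) + 6·(4/15) = -16/5

-16/5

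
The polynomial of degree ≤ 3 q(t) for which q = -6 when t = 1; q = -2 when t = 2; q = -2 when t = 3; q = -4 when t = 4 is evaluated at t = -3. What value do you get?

L_0(-3) = (-5)·(-6)·(-7)/[(-1)·(-2)·(-3)] = 35
L_1(-3) = (-4)·(-6)·(-7)/[(1)·(-1)·(-2)] = -84
L_2(-3) = (-4)·(-5)·(-7)/[(2)·(1)·(-1)] = 70
L_3(-3) = (-4)·(-5)·(-6)/[(3)·(2)·(1)] = -20
Sum: (-6)·(35) + (-2)·(-84) + (-2)·(70) + (-4)·(-20) = -102

-102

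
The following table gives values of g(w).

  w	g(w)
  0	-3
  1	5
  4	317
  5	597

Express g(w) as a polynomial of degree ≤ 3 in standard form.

Newton's divided differences:
g[0,1] = (5 - (-3)) / (1 - 0) = 8
g[1,4] = (317 - 5) / (4 - 1) = 104
g[4,5] = (597 - 317) / (5 - 4) = 280
g[0,1,4] = (104 - 8) / (4 - 0) = 24
g[1,4,5] = (280 - 104) / (5 - 1) = 44
g[0,1,4,5] = (44 - 24) / (5 - 0) = 4
g(w) = -3 + 8·w + 24·w(w - 1) + 4·w(w - 1)(w - 4)
Expanding: g(w) = 4w^3 + 4w^2 - 3

g(w) = 4w^3 + 4w^2 - 3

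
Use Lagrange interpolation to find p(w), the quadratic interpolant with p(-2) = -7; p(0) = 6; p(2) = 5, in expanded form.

p(w) = -(7/4)w^2 + 3w + 6

Build the Lagrange basis polynomials:
L_0(w) = w(w - 2) / [8] = (1/8)w^2 - (1/4)w
L_1(w) = (w + 2)(w - 2) / [-4] = -(1/4)w^2 + 1
L_2(w) = (w + 2)w / [8] = (1/8)w^2 + (1/4)w
p(w) = (-7)·L_0 + 6·L_1 + 5·L_2
  (-7)·L_0(w) = -(7/8)w^2 + (7/4)w
  6·L_1(w) = -(3/2)w^2 + 6
  5·L_2(w) = (5/8)w^2 + (5/4)w
Adding term by term: -(7/4)w^2 + 3w + 6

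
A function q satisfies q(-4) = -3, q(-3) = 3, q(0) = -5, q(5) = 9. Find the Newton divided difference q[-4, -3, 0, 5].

19/60

q[-4,-3] = (3 - (-3)) / (-3 - (-4)) = 6
q[-3,0] = (-5 - 3) / (0 - (-3)) = -8/3
q[0,5] = (9 - (-5)) / (5 - 0) = 14/5
q[-4,-3,0] = (-8/3 - 6) / (0 - (-4)) = -13/6
q[-3,0,5] = (14/5 - (-8/3)) / (5 - (-3)) = 41/60
q[-4,-3,0,5] = (41/60 - (-13/6)) / (5 - (-4)) = 19/60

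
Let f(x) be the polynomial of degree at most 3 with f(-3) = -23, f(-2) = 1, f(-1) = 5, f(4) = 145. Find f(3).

61

Evaluate each Lagrange basis at x = 3:
L_0(3) = (5)·(4)·(-1)/[(-1)·(-2)·(-7)] = 10/7
L_1(3) = (6)·(4)·(-1)/[(1)·(-1)·(-6)] = -4
L_2(3) = (6)·(5)·(-1)/[(2)·(1)·(-5)] = 3
L_3(3) = (6)·(5)·(4)/[(7)·(6)·(5)] = 4/7
Sum: (-23)·(10/7) + 1·(-4) + 5·(3) + 145·(4/7) = 61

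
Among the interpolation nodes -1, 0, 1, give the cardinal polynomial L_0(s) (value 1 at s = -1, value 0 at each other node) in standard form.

L_0(s) = s(s - 1) / [(-1)·(-2)]
       = (s^2 - s) / (2)

L_0(s) = (1/2)s^2 - (1/2)s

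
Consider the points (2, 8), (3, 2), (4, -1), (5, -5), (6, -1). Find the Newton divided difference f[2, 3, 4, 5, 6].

f[2,3] = (2 - 8) / (3 - 2) = -6
f[3,4] = (-1 - 2) / (4 - 3) = -3
f[4,5] = (-5 - (-1)) / (5 - 4) = -4
f[5,6] = (-1 - (-5)) / (6 - 5) = 4
f[2,3,4] = (-3 - (-6)) / (4 - 2) = 3/2
f[3,4,5] = (-4 - (-3)) / (5 - 3) = -1/2
f[4,5,6] = (4 - (-4)) / (6 - 4) = 4
f[2,3,4,5] = (-1/2 - 3/2) / (5 - 2) = -2/3
f[3,4,5,6] = (4 - (-1/2)) / (6 - 3) = 3/2
f[2,3,4,5,6] = (3/2 - (-2/3)) / (6 - 2) = 13/24

13/24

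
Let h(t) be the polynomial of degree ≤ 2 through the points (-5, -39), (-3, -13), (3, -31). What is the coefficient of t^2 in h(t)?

-2

The leading coefficient equals the top divided difference h[-5,-3,3].
h[-5,-3] = (-13 - (-39)) / (-3 - (-5)) = 13
h[-3,3] = (-31 - (-13)) / (3 - (-3)) = -3
h[-5,-3,3] = (-3 - 13) / (3 - (-5)) = -2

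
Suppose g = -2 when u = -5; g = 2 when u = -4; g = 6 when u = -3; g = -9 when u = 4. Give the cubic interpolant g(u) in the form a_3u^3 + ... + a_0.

Build the Lagrange basis polynomials:
L_0(u) = (u + 4)(u + 3)(u - 4) / [-18] = -(1/18)u^3 - (1/6)u^2 + (8/9)u + 8/3
L_1(u) = (u + 5)(u + 3)(u - 4) / [8] = (1/8)u^3 + (1/2)u^2 - (17/8)u - 15/2
L_2(u) = (u + 5)(u + 4)(u - 4) / [-14] = -(1/14)u^3 - (5/14)u^2 + (8/7)u + 40/7
L_3(u) = (u + 5)(u + 4)(u + 3) / [504] = (1/504)u^3 + (1/42)u^2 + (47/504)u + 5/42
g(u) = (-2)·L_0 + 2·L_1 + 6·L_2 + (-9)·L_3
  (-2)·L_0(u) = (1/9)u^3 + (1/3)u^2 - (16/9)u - 16/3
  2·L_1(u) = (1/4)u^3 + u^2 - (17/4)u - 15
  6·L_2(u) = -(3/7)u^3 - (15/7)u^2 + (48/7)u + 240/7
  (-9)·L_3(u) = -(1/56)u^3 - (3/14)u^2 - (47/56)u - 15/14
Adding term by term: -(43/504)u^3 - (43/42)u^2 - (5/504)u + 541/42

g(u) = -(43/504)u^3 - (43/42)u^2 - (5/504)u + 541/42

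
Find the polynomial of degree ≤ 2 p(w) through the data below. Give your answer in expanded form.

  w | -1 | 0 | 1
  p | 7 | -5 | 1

p(w) = 9w^2 - 3w - 5

Build the Lagrange basis polynomials:
L_0(w) = w(w - 1) / [2] = (1/2)w^2 - (1/2)w
L_1(w) = (w + 1)(w - 1) / [-1] = -w^2 + 1
L_2(w) = (w + 1)w / [2] = (1/2)w^2 + (1/2)w
p(w) = 7·L_0 + (-5)·L_1 + 1·L_2
  7·L_0(w) = (7/2)w^2 - (7/2)w
  (-5)·L_1(w) = 5w^2 - 5
  1·L_2(w) = (1/2)w^2 + (1/2)w
Adding term by term: 9w^2 - 3w - 5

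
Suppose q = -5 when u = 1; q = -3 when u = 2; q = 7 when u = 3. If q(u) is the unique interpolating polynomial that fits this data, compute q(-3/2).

25

Evaluate each Lagrange basis at u = -3/2:
L_0(-3/2) = (-7/2)·(-9/2)/[(-1)·(-2)] = 63/8
L_1(-3/2) = (-5/2)·(-9/2)/[(1)·(-1)] = -45/4
L_2(-3/2) = (-5/2)·(-7/2)/[(2)·(1)] = 35/8
Sum: (-5)·(63/8) + (-3)·(-45/4) + 7·(35/8) = 25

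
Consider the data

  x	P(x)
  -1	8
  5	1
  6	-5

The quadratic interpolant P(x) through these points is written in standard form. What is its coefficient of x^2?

-29/42

The leading coefficient equals the top divided difference P[-1,5,6].
P[-1,5] = (1 - 8) / (5 - (-1)) = -7/6
P[5,6] = (-5 - 1) / (6 - 5) = -6
P[-1,5,6] = (-6 - (-7/6)) / (6 - (-1)) = -29/42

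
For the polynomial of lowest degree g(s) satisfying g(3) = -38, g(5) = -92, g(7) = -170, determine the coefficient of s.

-3

Build the Lagrange basis polynomials:
L_0(s) = (s - 5)(s - 7) / [8] = (1/8)s^2 - (3/2)s + 35/8
L_1(s) = (s - 3)(s - 7) / [-4] = -(1/4)s^2 + (5/2)s - 21/4
L_2(s) = (s - 3)(s - 5) / [8] = (1/8)s^2 - s + 15/8
g(s) = (-38)·L_0 + (-92)·L_1 + (-170)·L_2
Only the coefficient of s is needed; take it from each L_i and combine:
(-38)·(-3/2) + (-92)·(5/2) + (-170)·(-1) = -3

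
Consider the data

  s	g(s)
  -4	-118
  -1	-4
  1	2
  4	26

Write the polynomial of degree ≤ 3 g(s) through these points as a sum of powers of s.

g(s) = s^3 - 3s^2 + 2s + 2

Build the Lagrange basis polynomials:
L_0(s) = (s + 1)(s - 1)(s - 4) / [-120] = -(1/120)s^3 + (1/30)s^2 + (1/120)s - 1/30
L_1(s) = (s + 4)(s - 1)(s - 4) / [30] = (1/30)s^3 - (1/30)s^2 - (8/15)s + 8/15
L_2(s) = (s + 4)(s + 1)(s - 4) / [-30] = -(1/30)s^3 - (1/30)s^2 + (8/15)s + 8/15
L_3(s) = (s + 4)(s + 1)(s - 1) / [120] = (1/120)s^3 + (1/30)s^2 - (1/120)s - 1/30
g(s) = (-118)·L_0 + (-4)·L_1 + 2·L_2 + 26·L_3
  (-118)·L_0(s) = (59/60)s^3 - (59/15)s^2 - (59/60)s + 59/15
  (-4)·L_1(s) = -(2/15)s^3 + (2/15)s^2 + (32/15)s - 32/15
  2·L_2(s) = -(1/15)s^3 - (1/15)s^2 + (16/15)s + 16/15
  26·L_3(s) = (13/60)s^3 + (13/15)s^2 - (13/60)s - 13/15
Adding term by term: s^3 - 3s^2 + 2s + 2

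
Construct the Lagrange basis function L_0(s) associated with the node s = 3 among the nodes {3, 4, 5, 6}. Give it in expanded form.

L_0(s) = -(1/6)s^3 + (5/2)s^2 - (37/3)s + 20

L_0(s) = (s - 4)(s - 5)(s - 6) / [(-1)·(-2)·(-3)]
       = (s^3 - 15s^2 + 74s - 120) / (-6)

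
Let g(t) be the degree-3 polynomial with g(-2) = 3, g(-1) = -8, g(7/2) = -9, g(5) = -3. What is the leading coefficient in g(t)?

The leading coefficient equals the top divided difference g[-2,-1,7/2,5].
g[-2,-1] = (-8 - 3) / (-1 - (-2)) = -11
g[-1,7/2] = (-9 - (-8)) / (7/2 - (-1)) = -2/9
g[7/2,5] = (-3 - (-9)) / (5 - 7/2) = 4
g[-2,-1,7/2] = (-2/9 - (-11)) / (7/2 - (-2)) = 194/99
g[-1,7/2,5] = (4 - (-2/9)) / (5 - (-1)) = 19/27
g[-2,-1,7/2,5] = (19/27 - 194/99) / (5 - (-2)) = -373/2079

-373/2079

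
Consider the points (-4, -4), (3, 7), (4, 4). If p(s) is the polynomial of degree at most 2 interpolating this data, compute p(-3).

L_0(-3) = (-6)·(-7)/[(-7)·(-8)] = 3/4
L_1(-3) = (1)·(-7)/[(7)·(-1)] = 1
L_2(-3) = (1)·(-6)/[(8)·(1)] = -3/4
Sum: (-4)·(3/4) + 7·(1) + 4·(-3/4) = 1

1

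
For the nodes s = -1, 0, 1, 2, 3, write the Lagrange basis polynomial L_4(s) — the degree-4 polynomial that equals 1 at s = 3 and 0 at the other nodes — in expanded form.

L_4(s) = (1/24)s^4 - (1/12)s^3 - (1/24)s^2 + (1/12)s

L_4(s) = (s + 1)s(s - 1)(s - 2) / [(4)·(3)·(2)·(1)]
       = (s^4 - 2s^3 - s^2 + 2s) / (24)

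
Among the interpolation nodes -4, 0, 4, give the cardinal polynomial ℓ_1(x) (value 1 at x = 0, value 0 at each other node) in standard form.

ℓ_1(x) = -(1/16)x^2 + 1

ℓ_1(x) = (x + 4)(x - 4) / [(4)·(-4)]
       = (x^2 - 16) / (-16)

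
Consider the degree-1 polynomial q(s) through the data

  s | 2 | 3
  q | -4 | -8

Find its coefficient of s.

-4

Build the Lagrange basis polynomials:
L_0(s) = (s - 3) / [-1] = -s + 3
L_1(s) = (s - 2) / [1] = s - 2
q(s) = (-4)·L_0 + (-8)·L_1
Only the coefficient of s is needed; take it from each L_i and combine:
(-4)·(-1) + (-8)·(1) = -4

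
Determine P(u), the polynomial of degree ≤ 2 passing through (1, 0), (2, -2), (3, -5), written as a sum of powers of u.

Newton's divided differences:
P[1,2] = (-2 - 0) / (2 - 1) = -2
P[2,3] = (-5 - (-2)) / (3 - 2) = -3
P[1,2,3] = (-3 - (-2)) / (3 - 1) = -1/2
P(u) = (-2)·(u - 1) + (-1/2)·(u - 1)(u - 2)
Expanding: P(u) = -(1/2)u^2 - (1/2)u + 1

P(u) = -(1/2)u^2 - (1/2)u + 1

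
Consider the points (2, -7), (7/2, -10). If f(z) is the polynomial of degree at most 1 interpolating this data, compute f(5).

-13

Evaluate each Lagrange basis at z = 5:
L_0(5) = (3/2)/[(-3/2)] = -1
L_1(5) = (3)/[(3/2)] = 2
Sum: (-7)·(-1) + (-10)·(2) = -13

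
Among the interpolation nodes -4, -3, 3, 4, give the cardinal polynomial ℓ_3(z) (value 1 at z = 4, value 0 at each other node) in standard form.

ℓ_3(z) = (1/56)z^3 + (1/14)z^2 - (9/56)z - 9/14

ℓ_3(z) = (z + 4)(z + 3)(z - 3) / [(8)·(7)·(1)]
       = (z^3 + 4z^2 - 9z - 36) / (56)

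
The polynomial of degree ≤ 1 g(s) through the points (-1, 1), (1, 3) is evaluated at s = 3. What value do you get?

5

L_0(3) = (2)/[(-2)] = -1
L_1(3) = (4)/[(2)] = 2
Sum: 1·(-1) + 3·(2) = 5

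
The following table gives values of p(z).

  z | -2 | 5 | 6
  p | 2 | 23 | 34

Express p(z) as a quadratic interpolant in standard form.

p(z) = z^2 - 2

Newton's divided differences:
p[-2,5] = (23 - 2) / (5 - (-2)) = 3
p[5,6] = (34 - 23) / (6 - 5) = 11
p[-2,5,6] = (11 - 3) / (6 - (-2)) = 1
p(z) = 2 + 3·(z + 2) + 1·(z + 2)(z - 5)
Expanding: p(z) = z^2 - 2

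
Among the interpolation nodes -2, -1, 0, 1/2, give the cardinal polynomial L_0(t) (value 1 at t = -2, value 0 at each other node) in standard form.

L_0(t) = -(1/5)t^3 - (1/10)t^2 + (1/10)t

L_0(t) = (t + 1)t(t - 1/2) / [(-1)·(-2)·(-5/2)]
       = (t^3 + (1/2)t^2 - (1/2)t) / (-5)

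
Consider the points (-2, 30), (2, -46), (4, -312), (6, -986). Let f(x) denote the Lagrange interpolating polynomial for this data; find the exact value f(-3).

Evaluate each Lagrange basis at x = -3:
L_0(-3) = (-5)·(-7)·(-9)/[(-4)·(-6)·(-8)] = 105/64
L_1(-3) = (-1)·(-7)·(-9)/[(4)·(-2)·(-4)] = -63/32
L_2(-3) = (-1)·(-5)·(-9)/[(6)·(2)·(-2)] = 15/8
L_3(-3) = (-1)·(-5)·(-7)/[(8)·(4)·(2)] = -35/64
Sum: 30·(105/64) + (-46)·(-63/32) + (-312)·(15/8) + (-986)·(-35/64) = 94

94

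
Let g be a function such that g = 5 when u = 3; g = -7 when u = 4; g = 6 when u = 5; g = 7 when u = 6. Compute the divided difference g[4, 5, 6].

g[4,5] = (6 - (-7)) / (5 - 4) = 13
g[5,6] = (7 - 6) / (6 - 5) = 1
g[4,5,6] = (1 - 13) / (6 - 4) = -6

-6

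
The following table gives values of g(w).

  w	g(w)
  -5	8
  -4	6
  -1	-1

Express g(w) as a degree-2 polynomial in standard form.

Build the Lagrange basis polynomials:
L_0(w) = (w + 4)(w + 1) / [4] = (1/4)w^2 + (5/4)w + 1
L_1(w) = (w + 5)(w + 1) / [-3] = -(1/3)w^2 - 2w - 5/3
L_2(w) = (w + 5)(w + 4) / [12] = (1/12)w^2 + (3/4)w + 5/3
g(w) = 8·L_0 + 6·L_1 + (-1)·L_2
  8·L_0(w) = 2w^2 + 10w + 8
  6·L_1(w) = -2w^2 - 12w - 10
  (-1)·L_2(w) = -(1/12)w^2 - (3/4)w - 5/3
Adding term by term: -(1/12)w^2 - (11/4)w - 11/3

g(w) = -(1/12)w^2 - (11/4)w - 11/3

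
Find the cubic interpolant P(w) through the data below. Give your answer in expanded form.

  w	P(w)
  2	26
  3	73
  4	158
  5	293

Build the Lagrange basis polynomials:
L_0(w) = (w - 3)(w - 4)(w - 5) / [-6] = -(1/6)w^3 + 2w^2 - (47/6)w + 10
L_1(w) = (w - 2)(w - 4)(w - 5) / [2] = (1/2)w^3 - (11/2)w^2 + 19w - 20
L_2(w) = (w - 2)(w - 3)(w - 5) / [-2] = -(1/2)w^3 + 5w^2 - (31/2)w + 15
L_3(w) = (w - 2)(w - 3)(w - 4) / [6] = (1/6)w^3 - (3/2)w^2 + (13/3)w - 4
P(w) = 26·L_0 + 73·L_1 + 158·L_2 + 293·L_3
  26·L_0(w) = -(13/3)w^3 + 52w^2 - (611/3)w + 260
  73·L_1(w) = (73/2)w^3 - (803/2)w^2 + 1387w - 1460
  158·L_2(w) = -79w^3 + 790w^2 - 2449w + 2370
  293·L_3(w) = (293/6)w^3 - (879/2)w^2 + (3809/3)w - 1172
Adding term by term: 2w^3 + w^2 + 4w - 2

P(w) = 2w^3 + w^2 + 4w - 2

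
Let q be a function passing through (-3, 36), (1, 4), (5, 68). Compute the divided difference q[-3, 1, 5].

3

q[-3,1] = (4 - 36) / (1 - (-3)) = -8
q[1,5] = (68 - 4) / (5 - 1) = 16
q[-3,1,5] = (16 - (-8)) / (5 - (-3)) = 3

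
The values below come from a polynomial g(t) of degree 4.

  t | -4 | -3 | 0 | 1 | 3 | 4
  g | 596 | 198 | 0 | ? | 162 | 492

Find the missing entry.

6

The 5 known values determine g uniquely (degree ≤ 4).
Evaluate each Lagrange basis at t = 1:
L_0(1) = (4)·(1)·(-2)·(-3)/[(-1)·(-4)·(-7)·(-8)] = 3/28
L_1(1) = (5)·(1)·(-2)·(-3)/[(1)·(-3)·(-6)·(-7)] = -5/21
L_2(1) = (5)·(4)·(-2)·(-3)/[(4)·(3)·(-3)·(-4)] = 5/6
L_3(1) = (5)·(4)·(1)·(-3)/[(7)·(6)·(3)·(-1)] = 10/21
L_4(1) = (5)·(4)·(1)·(-2)/[(8)·(7)·(4)·(1)] = -5/28
Sum: 596·(3/28) + 198·(-5/21) + 0 + 162·(10/21) + 492·(-5/28) = 6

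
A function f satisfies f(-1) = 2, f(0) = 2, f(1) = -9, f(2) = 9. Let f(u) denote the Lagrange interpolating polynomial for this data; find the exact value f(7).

Evaluate each Lagrange basis at u = 7:
L_0(7) = (7)·(6)·(5)/[(-1)·(-2)·(-3)] = -35
L_1(7) = (8)·(6)·(5)/[(1)·(-1)·(-2)] = 120
L_2(7) = (8)·(7)·(5)/[(2)·(1)·(-1)] = -140
L_3(7) = (8)·(7)·(6)/[(3)·(2)·(1)] = 56
Sum: 2·(-35) + 2·(120) + (-9)·(-140) + 9·(56) = 1934

1934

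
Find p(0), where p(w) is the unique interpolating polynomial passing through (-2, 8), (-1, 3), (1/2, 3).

2

Evaluate each Lagrange basis at w = 0:
L_0(0) = (1)·(-1/2)/[(-1)·(-5/2)] = -1/5
L_1(0) = (2)·(-1/2)/[(1)·(-3/2)] = 2/3
L_2(0) = (2)·(1)/[(5/2)·(3/2)] = 8/15
Sum: 8·(-1/5) + 3·(2/3) + 3·(8/15) = 2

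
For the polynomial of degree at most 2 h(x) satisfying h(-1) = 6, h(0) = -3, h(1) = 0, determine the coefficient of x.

Build the Lagrange basis polynomials:
L_0(x) = x(x - 1) / [2] = (1/2)x^2 - (1/2)x
L_1(x) = (x + 1)(x - 1) / [-1] = -x^2 + 1
L_2(x) = (x + 1)x / [2] = (1/2)x^2 + (1/2)x
h(x) = 6·L_0 + (-3)·L_1 + 0·L_2
Only the coefficient of x is needed; take it from each L_i and combine:
6·(-1/2) + (-3)·(0) + 0·(1/2) = -3

-3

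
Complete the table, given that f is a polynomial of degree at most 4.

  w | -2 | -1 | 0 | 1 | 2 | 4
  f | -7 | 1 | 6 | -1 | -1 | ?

236

The 5 known values determine f uniquely (degree ≤ 4).
Evaluate each Lagrange basis at w = 4:
L_0(4) = (5)·(4)·(3)·(2)/[(-1)·(-2)·(-3)·(-4)] = 5
L_1(4) = (6)·(4)·(3)·(2)/[(1)·(-1)·(-2)·(-3)] = -24
L_2(4) = (6)·(5)·(3)·(2)/[(2)·(1)·(-1)·(-2)] = 45
L_3(4) = (6)·(5)·(4)·(2)/[(3)·(2)·(1)·(-1)] = -40
L_4(4) = (6)·(5)·(4)·(3)/[(4)·(3)·(2)·(1)] = 15
Sum: (-7)·(5) + 1·(-24) + 6·(45) + (-1)·(-40) + (-1)·(15) = 236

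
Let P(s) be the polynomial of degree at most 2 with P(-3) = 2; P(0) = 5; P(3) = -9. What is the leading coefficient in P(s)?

The leading coefficient equals the top divided difference P[-3,0,3].
P[-3,0] = (5 - 2) / (0 - (-3)) = 1
P[0,3] = (-9 - 5) / (3 - 0) = -14/3
P[-3,0,3] = (-14/3 - 1) / (3 - (-3)) = -17/18

-17/18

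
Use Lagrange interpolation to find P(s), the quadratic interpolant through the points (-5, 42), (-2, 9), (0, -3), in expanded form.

P(s) = s^2 - 4s - 3

Build the Lagrange basis polynomials:
L_0(s) = (s + 2)s / [15] = (1/15)s^2 + (2/15)s
L_1(s) = (s + 5)s / [-6] = -(1/6)s^2 - (5/6)s
L_2(s) = (s + 5)(s + 2) / [10] = (1/10)s^2 + (7/10)s + 1
P(s) = 42·L_0 + 9·L_1 + (-3)·L_2
  42·L_0(s) = (14/5)s^2 + (28/5)s
  9·L_1(s) = -(3/2)s^2 - (15/2)s
  (-3)·L_2(s) = -(3/10)s^2 - (21/10)s - 3
Adding term by term: s^2 - 4s - 3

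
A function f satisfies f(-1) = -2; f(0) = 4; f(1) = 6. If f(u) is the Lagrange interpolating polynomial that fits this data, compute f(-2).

-12

Evaluate each Lagrange basis at u = -2:
L_0(-2) = (-2)·(-3)/[(-1)·(-2)] = 3
L_1(-2) = (-1)·(-3)/[(1)·(-1)] = -3
L_2(-2) = (-1)·(-2)/[(2)·(1)] = 1
Sum: (-2)·(3) + 4·(-3) + 6·(1) = -12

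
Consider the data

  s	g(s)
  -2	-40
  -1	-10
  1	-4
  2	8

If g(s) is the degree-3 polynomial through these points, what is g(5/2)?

193/8

L_0(5/2) = (7/2)·(3/2)·(1/2)/[(-1)·(-3)·(-4)] = -7/32
L_1(5/2) = (9/2)·(3/2)·(1/2)/[(1)·(-2)·(-3)] = 9/16
L_2(5/2) = (9/2)·(7/2)·(1/2)/[(3)·(2)·(-1)] = -21/16
L_3(5/2) = (9/2)·(7/2)·(3/2)/[(4)·(3)·(1)] = 63/32
Sum: (-40)·(-7/32) + (-10)·(9/16) + (-4)·(-21/16) + 8·(63/32) = 193/8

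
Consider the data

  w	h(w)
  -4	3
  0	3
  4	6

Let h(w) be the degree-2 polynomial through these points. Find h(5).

231/32

Evaluate each Lagrange basis at w = 5:
L_0(5) = (5)·(1)/[(-4)·(-8)] = 5/32
L_1(5) = (9)·(1)/[(4)·(-4)] = -9/16
L_2(5) = (9)·(5)/[(8)·(4)] = 45/32
Sum: 3·(5/32) + 3·(-9/16) + 6·(45/32) = 231/32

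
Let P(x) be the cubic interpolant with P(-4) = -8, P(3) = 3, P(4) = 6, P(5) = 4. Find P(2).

Evaluate each Lagrange basis at x = 2:
L_0(2) = (-1)·(-2)·(-3)/[(-7)·(-8)·(-9)] = 1/84
L_1(2) = (6)·(-2)·(-3)/[(7)·(-1)·(-2)] = 18/7
L_2(2) = (6)·(-1)·(-3)/[(8)·(1)·(-1)] = -9/4
L_3(2) = (6)·(-1)·(-2)/[(9)·(2)·(1)] = 2/3
Sum: (-8)·(1/84) + 3·(18/7) + 6·(-9/4) + 4·(2/3) = -45/14

-45/14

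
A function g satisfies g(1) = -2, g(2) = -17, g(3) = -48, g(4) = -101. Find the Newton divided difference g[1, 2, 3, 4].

-1

g[1,2] = (-17 - (-2)) / (2 - 1) = -15
g[2,3] = (-48 - (-17)) / (3 - 2) = -31
g[3,4] = (-101 - (-48)) / (4 - 3) = -53
g[1,2,3] = (-31 - (-15)) / (3 - 1) = -8
g[2,3,4] = (-53 - (-31)) / (4 - 2) = -11
g[1,2,3,4] = (-11 - (-8)) / (4 - 1) = -1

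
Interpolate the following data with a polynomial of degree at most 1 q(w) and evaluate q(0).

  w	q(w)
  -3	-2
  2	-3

L_0(0) = (-2)/[(-5)] = 2/5
L_1(0) = (3)/[(5)] = 3/5
Sum: (-2)·(2/5) + (-3)·(3/5) = -13/5

-13/5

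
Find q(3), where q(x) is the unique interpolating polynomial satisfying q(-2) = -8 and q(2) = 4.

Evaluate each Lagrange basis at x = 3:
L_0(3) = (1)/[(-4)] = -1/4
L_1(3) = (5)/[(4)] = 5/4
Sum: (-8)·(-1/4) + 4·(5/4) = 7

7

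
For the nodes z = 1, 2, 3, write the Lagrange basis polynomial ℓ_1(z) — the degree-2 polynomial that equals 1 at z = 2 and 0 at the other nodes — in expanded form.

ℓ_1(z) = -z^2 + 4z - 3

ℓ_1(z) = (z - 1)(z - 3) / [(1)·(-1)]
       = (z^2 - 4z + 3) / (-1)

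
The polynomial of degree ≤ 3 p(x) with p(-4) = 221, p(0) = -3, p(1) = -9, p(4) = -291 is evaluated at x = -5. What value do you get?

447

Using Newton's divided-difference form:
p[-4,0] = (-3 - 221) / (0 - (-4)) = -56
p[0,1] = (-9 - (-3)) / (1 - 0) = -6
p[1,4] = (-291 - (-9)) / (4 - 1) = -94
p[-4,0,1] = (-6 - (-56)) / (1 - (-4)) = 10
p[0,1,4] = (-94 - (-6)) / (4 - 0) = -22
p[-4,0,1,4] = (-22 - 10) / (4 - (-4)) = -4
p(-5) = 221 + (-56)·(-1) + 10·(-1)·(-5) + (-4)·(-1)·(-5)·(-6) = 447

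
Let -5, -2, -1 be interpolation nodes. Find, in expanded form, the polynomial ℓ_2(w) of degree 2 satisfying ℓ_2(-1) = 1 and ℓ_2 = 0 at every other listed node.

ℓ_2(w) = (1/4)w^2 + (7/4)w + 5/2

ℓ_2(w) = (w + 5)(w + 2) / [(4)·(1)]
       = (w^2 + 7w + 10) / (4)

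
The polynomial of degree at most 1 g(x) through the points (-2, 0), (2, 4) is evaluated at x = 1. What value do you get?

L_0(1) = (-1)/[(-4)] = 1/4
L_1(1) = (3)/[(4)] = 3/4
Sum: 0 + 4·(3/4) = 3

3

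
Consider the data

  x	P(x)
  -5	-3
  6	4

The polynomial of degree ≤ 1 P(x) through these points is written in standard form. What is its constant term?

2/11

L_0(x) = (x - 6) / [-11] = -(1/11)x + 6/11
L_1(x) = (x + 5) / [11] = (1/11)x + 5/11
P(x) = (-3)·L_0 + 4·L_1
Only the constant term is needed; take it from each L_i and combine:
(-3)·(6/11) + 4·(5/11) = 2/11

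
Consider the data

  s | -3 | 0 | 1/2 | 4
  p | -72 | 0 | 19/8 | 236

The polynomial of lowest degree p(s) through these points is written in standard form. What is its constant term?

0

L_0(s) = s(s - 1/2)(s - 4) / [-147/2] = -(2/147)s^3 + (3/49)s^2 - (4/147)s
L_1(s) = (s + 3)(s - 1/2)(s - 4) / [6] = (1/6)s^3 - (1/4)s^2 - (23/12)s + 1
L_2(s) = (s + 3)s(s - 4) / [-49/8] = -(8/49)s^3 + (8/49)s^2 + (96/49)s
L_3(s) = (s + 3)s(s - 1/2) / [98] = (1/98)s^3 + (5/196)s^2 - (3/196)s
p(s) = (-72)·L_0 + 0·L_1 + (19/8)·L_2 + 236·L_3
Only the constant term is needed; take it from each L_i and combine:
(-72)·(0) + 0·(1) + (19/8)·(0) + 236·(0) = 0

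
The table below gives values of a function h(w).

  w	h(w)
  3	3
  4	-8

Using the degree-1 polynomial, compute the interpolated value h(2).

Evaluate each Lagrange basis at w = 2:
L_0(2) = (-2)/[(-1)] = 2
L_1(2) = (-1)/[(1)] = -1
Sum: 3·(2) + (-8)·(-1) = 14

14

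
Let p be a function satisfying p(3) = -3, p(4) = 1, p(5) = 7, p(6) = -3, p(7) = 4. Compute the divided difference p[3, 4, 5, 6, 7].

17/8

p[3,4] = (1 - (-3)) / (4 - 3) = 4
p[4,5] = (7 - 1) / (5 - 4) = 6
p[5,6] = (-3 - 7) / (6 - 5) = -10
p[6,7] = (4 - (-3)) / (7 - 6) = 7
p[3,4,5] = (6 - 4) / (5 - 3) = 1
p[4,5,6] = (-10 - 6) / (6 - 4) = -8
p[5,6,7] = (7 - (-10)) / (7 - 5) = 17/2
p[3,4,5,6] = (-8 - 1) / (6 - 3) = -3
p[4,5,6,7] = (17/2 - (-8)) / (7 - 4) = 11/2
p[3,4,5,6,7] = (11/2 - (-3)) / (7 - 3) = 17/8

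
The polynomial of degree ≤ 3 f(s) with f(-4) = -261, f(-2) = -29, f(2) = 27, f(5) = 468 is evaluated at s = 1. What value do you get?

Evaluate each Lagrange basis at s = 1:
L_0(1) = (3)·(-1)·(-4)/[(-2)·(-6)·(-9)] = -1/9
L_1(1) = (5)·(-1)·(-4)/[(2)·(-4)·(-7)] = 5/14
L_2(1) = (5)·(3)·(-4)/[(6)·(4)·(-3)] = 5/6
L_3(1) = (5)·(3)·(-1)/[(9)·(7)·(3)] = -5/63
Sum: (-261)·(-1/9) + (-29)·(5/14) + 27·(5/6) + 468·(-5/63) = 4

4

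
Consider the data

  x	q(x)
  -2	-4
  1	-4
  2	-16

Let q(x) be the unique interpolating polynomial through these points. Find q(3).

Evaluate each Lagrange basis at x = 3:
L_0(3) = (2)·(1)/[(-3)·(-4)] = 1/6
L_1(3) = (5)·(1)/[(3)·(-1)] = -5/3
L_2(3) = (5)·(2)/[(4)·(1)] = 5/2
Sum: (-4)·(1/6) + (-4)·(-5/3) + (-16)·(5/2) = -34

-34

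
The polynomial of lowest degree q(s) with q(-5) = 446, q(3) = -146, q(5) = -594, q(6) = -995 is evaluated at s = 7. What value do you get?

-1546

L_0(7) = (4)·(2)·(1)/[(-8)·(-10)·(-11)] = -1/110
L_1(7) = (12)·(2)·(1)/[(8)·(-2)·(-3)] = 1/2
L_2(7) = (12)·(4)·(1)/[(10)·(2)·(-1)] = -12/5
L_3(7) = (12)·(4)·(2)/[(11)·(3)·(1)] = 32/11
Sum: 446·(-1/110) + (-146)·(1/2) + (-594)·(-12/5) + (-995)·(32/11) = -1546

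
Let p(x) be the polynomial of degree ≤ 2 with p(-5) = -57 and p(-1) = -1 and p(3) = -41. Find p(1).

Using Newton's divided-difference form:
p[-5,-1] = (-1 - (-57)) / (-1 - (-5)) = 14
p[-1,3] = (-41 - (-1)) / (3 - (-1)) = -10
p[-5,-1,3] = (-10 - 14) / (3 - (-5)) = -3
p(1) = -57 + 14·(6) + (-3)·(6)·(2) = -9

-9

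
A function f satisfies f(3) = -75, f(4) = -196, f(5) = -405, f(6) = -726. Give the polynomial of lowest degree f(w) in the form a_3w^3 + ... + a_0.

f(w) = -4w^3 + 4w^2 - w

Build the Lagrange basis polynomials:
L_0(w) = (w - 4)(w - 5)(w - 6) / [-6] = -(1/6)w^3 + (5/2)w^2 - (37/3)w + 20
L_1(w) = (w - 3)(w - 5)(w - 6) / [2] = (1/2)w^3 - 7w^2 + (63/2)w - 45
L_2(w) = (w - 3)(w - 4)(w - 6) / [-2] = -(1/2)w^3 + (13/2)w^2 - 27w + 36
L_3(w) = (w - 3)(w - 4)(w - 5) / [6] = (1/6)w^3 - 2w^2 + (47/6)w - 10
f(w) = (-75)·L_0 + (-196)·L_1 + (-405)·L_2 + (-726)·L_3
  (-75)·L_0(w) = (25/2)w^3 - (375/2)w^2 + 925w - 1500
  (-196)·L_1(w) = -98w^3 + 1372w^2 - 6174w + 8820
  (-405)·L_2(w) = (405/2)w^3 - (5265/2)w^2 + 10935w - 14580
  (-726)·L_3(w) = -121w^3 + 1452w^2 - 5687w + 7260
Adding term by term: -4w^3 + 4w^2 - w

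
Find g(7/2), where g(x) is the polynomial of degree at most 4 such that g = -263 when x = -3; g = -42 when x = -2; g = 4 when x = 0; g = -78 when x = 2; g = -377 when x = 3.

Evaluate each Lagrange basis at x = 7/2:
L_0(7/2) = (11/2)·(7/2)·(3/2)·(1/2)/[(-1)·(-3)·(-5)·(-6)] = 77/480
L_1(7/2) = (13/2)·(7/2)·(3/2)·(1/2)/[(1)·(-2)·(-4)·(-5)] = -273/640
L_2(7/2) = (13/2)·(11/2)·(3/2)·(1/2)/[(3)·(2)·(-2)·(-3)] = 143/192
L_3(7/2) = (13/2)·(11/2)·(7/2)·(1/2)/[(5)·(4)·(2)·(-1)] = -1001/640
L_4(7/2) = (13/2)·(11/2)·(7/2)·(3/2)/[(6)·(5)·(3)·(1)] = 1001/480
Sum: (-263)·(77/480) + (-42)·(-273/640) + 4·(143/192) + (-78)·(-1001/640) + (-377)·(1001/480) = -1371/2

-1371/2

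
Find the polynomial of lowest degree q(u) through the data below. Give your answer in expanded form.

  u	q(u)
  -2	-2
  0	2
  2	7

q(u) = (1/8)u^2 + (9/4)u + 2

Build the Lagrange basis polynomials:
L_0(u) = u(u - 2) / [8] = (1/8)u^2 - (1/4)u
L_1(u) = (u + 2)(u - 2) / [-4] = -(1/4)u^2 + 1
L_2(u) = (u + 2)u / [8] = (1/8)u^2 + (1/4)u
q(u) = (-2)·L_0 + 2·L_1 + 7·L_2
  (-2)·L_0(u) = -(1/4)u^2 + (1/2)u
  2·L_1(u) = -(1/2)u^2 + 2
  7·L_2(u) = (7/8)u^2 + (7/4)u
Adding term by term: (1/8)u^2 + (9/4)u + 2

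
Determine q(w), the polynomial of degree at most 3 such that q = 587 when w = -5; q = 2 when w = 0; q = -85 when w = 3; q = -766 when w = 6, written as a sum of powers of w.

q(w) = -4w^3 + 3w^2 - 2w + 2

Build the Lagrange basis polynomials:
L_0(w) = w(w - 3)(w - 6) / [-440] = -(1/440)w^3 + (9/440)w^2 - (9/220)w
L_1(w) = (w + 5)(w - 3)(w - 6) / [90] = (1/90)w^3 - (2/45)w^2 - (3/10)w + 1
L_2(w) = (w + 5)w(w - 6) / [-72] = -(1/72)w^3 + (1/72)w^2 + (5/12)w
L_3(w) = (w + 5)w(w - 3) / [198] = (1/198)w^3 + (1/99)w^2 - (5/66)w
q(w) = 587·L_0 + 2·L_1 + (-85)·L_2 + (-766)·L_3
  587·L_0(w) = -(587/440)w^3 + (5283/440)w^2 - (5283/220)w
  2·L_1(w) = (1/45)w^3 - (4/45)w^2 - (3/5)w + 2
  (-85)·L_2(w) = (85/72)w^3 - (85/72)w^2 - (425/12)w
  (-766)·L_3(w) = -(383/99)w^3 - (766/99)w^2 + (1915/33)w
Adding term by term: -4w^3 + 3w^2 - 2w + 2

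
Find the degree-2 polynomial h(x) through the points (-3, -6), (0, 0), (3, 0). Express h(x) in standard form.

h(x) = -(1/3)x^2 + x

L_0(x) = x(x - 3) / [18] = (1/18)x^2 - (1/6)x
L_1(x) = (x + 3)(x - 3) / [-9] = -(1/9)x^2 + 1
L_2(x) = (x + 3)x / [18] = (1/18)x^2 + (1/6)x
h(x) = (-6)·L_0 + 0·L_1 + 0·L_2
  (-6)·L_0(x) = -(1/3)x^2 + x
  0·L_1(x) = 0
  0·L_2(x) = 0
Adding term by term: -(1/3)x^2 + x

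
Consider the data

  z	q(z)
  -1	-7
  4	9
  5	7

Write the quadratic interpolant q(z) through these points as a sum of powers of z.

q(z) = -(13/15)z^2 + (29/5)z - 1/3

Build the Lagrange basis polynomials:
L_0(z) = (z - 4)(z - 5) / [30] = (1/30)z^2 - (3/10)z + 2/3
L_1(z) = (z + 1)(z - 5) / [-5] = -(1/5)z^2 + (4/5)z + 1
L_2(z) = (z + 1)(z - 4) / [6] = (1/6)z^2 - (1/2)z - 2/3
q(z) = (-7)·L_0 + 9·L_1 + 7·L_2
  (-7)·L_0(z) = -(7/30)z^2 + (21/10)z - 14/3
  9·L_1(z) = -(9/5)z^2 + (36/5)z + 9
  7·L_2(z) = (7/6)z^2 - (7/2)z - 14/3
Adding term by term: -(13/15)z^2 + (29/5)z - 1/3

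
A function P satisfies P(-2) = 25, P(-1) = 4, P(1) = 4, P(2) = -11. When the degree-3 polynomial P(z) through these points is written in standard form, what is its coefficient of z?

L_0(z) = (z + 1)(z - 1)(z - 2) / [-12] = -(1/12)z^3 + (1/6)z^2 + (1/12)z - 1/6
L_1(z) = (z + 2)(z - 1)(z - 2) / [6] = (1/6)z^3 - (1/6)z^2 - (2/3)z + 2/3
L_2(z) = (z + 2)(z + 1)(z - 2) / [-6] = -(1/6)z^3 - (1/6)z^2 + (2/3)z + 2/3
L_3(z) = (z + 2)(z + 1)(z - 1) / [12] = (1/12)z^3 + (1/6)z^2 - (1/12)z - 1/6
P(z) = 25·L_0 + 4·L_1 + 4·L_2 + (-11)·L_3
Only the coefficient of z is needed; take it from each L_i and combine:
25·(1/12) + 4·(-2/3) + 4·(2/3) + (-11)·(-1/12) = 3

3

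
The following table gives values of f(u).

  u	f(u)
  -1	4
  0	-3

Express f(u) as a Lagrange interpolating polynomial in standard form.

f(u) = -7u - 3

Build the Lagrange basis polynomials:
L_0(u) = u / [-1] = -u
L_1(u) = (u + 1) / [1] = u + 1
f(u) = 4·L_0 + (-3)·L_1
  4·L_0(u) = -4u
  (-3)·L_1(u) = -3u - 3
Adding term by term: -7u - 3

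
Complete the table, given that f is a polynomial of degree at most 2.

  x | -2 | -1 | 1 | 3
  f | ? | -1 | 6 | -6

-93/8

The 3 known values determine f uniquely (degree ≤ 2).
L_0(-2) = (-3)·(-5)/[(-2)·(-4)] = 15/8
L_1(-2) = (-1)·(-5)/[(2)·(-2)] = -5/4
L_2(-2) = (-1)·(-3)/[(4)·(2)] = 3/8
Sum: (-1)·(15/8) + 6·(-5/4) + (-6)·(3/8) = -93/8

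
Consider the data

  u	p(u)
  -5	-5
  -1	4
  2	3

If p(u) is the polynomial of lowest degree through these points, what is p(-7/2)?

L_0(-7/2) = (-5/2)·(-11/2)/[(-4)·(-7)] = 55/112
L_1(-7/2) = (3/2)·(-11/2)/[(4)·(-3)] = 11/16
L_2(-7/2) = (3/2)·(-5/2)/[(7)·(3)] = -5/28
Sum: (-5)·(55/112) + 4·(11/16) + 3·(-5/28) = -27/112

-27/112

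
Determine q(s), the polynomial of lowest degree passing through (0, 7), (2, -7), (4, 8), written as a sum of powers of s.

q(s) = (29/8)s^2 - (57/4)s + 7

Build the Lagrange basis polynomials:
L_0(s) = (s - 2)(s - 4) / [8] = (1/8)s^2 - (3/4)s + 1
L_1(s) = s(s - 4) / [-4] = -(1/4)s^2 + s
L_2(s) = s(s - 2) / [8] = (1/8)s^2 - (1/4)s
q(s) = 7·L_0 + (-7)·L_1 + 8·L_2
  7·L_0(s) = (7/8)s^2 - (21/4)s + 7
  (-7)·L_1(s) = (7/4)s^2 - 7s
  8·L_2(s) = s^2 - 2s
Adding term by term: (29/8)s^2 - (57/4)s + 7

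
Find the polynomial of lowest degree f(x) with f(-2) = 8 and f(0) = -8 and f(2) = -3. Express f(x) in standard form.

f(x) = (21/8)x^2 - (11/4)x - 8

L_0(x) = x(x - 2) / [8] = (1/8)x^2 - (1/4)x
L_1(x) = (x + 2)(x - 2) / [-4] = -(1/4)x^2 + 1
L_2(x) = (x + 2)x / [8] = (1/8)x^2 + (1/4)x
f(x) = 8·L_0 + (-8)·L_1 + (-3)·L_2
  8·L_0(x) = x^2 - 2x
  (-8)·L_1(x) = 2x^2 - 8
  (-3)·L_2(x) = -(3/8)x^2 - (3/4)x
Adding term by term: (21/8)x^2 - (11/4)x - 8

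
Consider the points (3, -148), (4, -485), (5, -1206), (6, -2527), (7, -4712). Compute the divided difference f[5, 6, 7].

f[5,6] = (-2527 - (-1206)) / (6 - 5) = -1321
f[6,7] = (-4712 - (-2527)) / (7 - 6) = -2185
f[5,6,7] = (-2185 - (-1321)) / (7 - 5) = -432

-432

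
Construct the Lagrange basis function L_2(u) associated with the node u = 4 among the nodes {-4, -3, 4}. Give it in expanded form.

L_2(u) = (u + 4)(u + 3) / [(8)·(7)]
       = (u^2 + 7u + 12) / (56)

L_2(u) = (1/56)u^2 + (1/8)u + 3/14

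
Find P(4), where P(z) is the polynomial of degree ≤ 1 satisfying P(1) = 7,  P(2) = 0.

L_0(4) = (2)/[(-1)] = -2
L_1(4) = (3)/[(1)] = 3
Sum: 7·(-2) + 0 = -14

-14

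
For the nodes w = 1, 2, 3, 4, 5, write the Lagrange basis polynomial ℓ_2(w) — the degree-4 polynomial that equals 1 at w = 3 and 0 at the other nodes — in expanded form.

ℓ_2(w) = (w - 1)(w - 2)(w - 4)(w - 5) / [(2)·(1)·(-1)·(-2)]
       = (w^4 - 12w^3 + 49w^2 - 78w + 40) / (4)

ℓ_2(w) = (1/4)w^4 - 3w^3 + (49/4)w^2 - (39/2)w + 10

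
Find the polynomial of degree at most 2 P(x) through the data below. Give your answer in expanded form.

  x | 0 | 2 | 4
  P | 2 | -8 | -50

P(x) = -4x^2 + 3x + 2

Newton's divided differences:
P[0,2] = (-8 - 2) / (2 - 0) = -5
P[2,4] = (-50 - (-8)) / (4 - 2) = -21
P[0,2,4] = (-21 - (-5)) / (4 - 0) = -4
P(x) = 2 + (-5)·x + (-4)·x(x - 2)
Expanding: P(x) = -4x^2 + 3x + 2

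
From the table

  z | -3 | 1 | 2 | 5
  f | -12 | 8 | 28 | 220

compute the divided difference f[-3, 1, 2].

f[-3,1] = (8 - (-12)) / (1 - (-3)) = 5
f[1,2] = (28 - 8) / (2 - 1) = 20
f[-3,1,2] = (20 - 5) / (2 - (-3)) = 3

3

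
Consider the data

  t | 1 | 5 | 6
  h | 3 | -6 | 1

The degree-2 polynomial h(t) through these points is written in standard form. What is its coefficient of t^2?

L_0(t) = (t - 5)(t - 6) / [20] = (1/20)t^2 - (11/20)t + 3/2
L_1(t) = (t - 1)(t - 6) / [-4] = -(1/4)t^2 + (7/4)t - 3/2
L_2(t) = (t - 1)(t - 5) / [5] = (1/5)t^2 - (6/5)t + 1
h(t) = 3·L_0 + (-6)·L_1 + 1·L_2
Only the coefficient of t^2 is needed; take it from each L_i and combine:
3·(1/20) + (-6)·(-1/4) + 1·(1/5) = 37/20

37/20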